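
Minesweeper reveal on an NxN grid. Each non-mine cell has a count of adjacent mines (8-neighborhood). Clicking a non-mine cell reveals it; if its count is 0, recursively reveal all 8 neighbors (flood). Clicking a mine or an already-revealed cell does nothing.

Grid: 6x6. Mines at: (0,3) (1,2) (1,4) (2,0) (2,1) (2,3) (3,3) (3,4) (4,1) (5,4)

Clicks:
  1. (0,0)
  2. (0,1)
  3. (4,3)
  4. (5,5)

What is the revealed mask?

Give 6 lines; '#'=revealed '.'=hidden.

Answer: ##....
##....
......
......
...#..
.....#

Derivation:
Click 1 (0,0) count=0: revealed 4 new [(0,0) (0,1) (1,0) (1,1)] -> total=4
Click 2 (0,1) count=1: revealed 0 new [(none)] -> total=4
Click 3 (4,3) count=3: revealed 1 new [(4,3)] -> total=5
Click 4 (5,5) count=1: revealed 1 new [(5,5)] -> total=6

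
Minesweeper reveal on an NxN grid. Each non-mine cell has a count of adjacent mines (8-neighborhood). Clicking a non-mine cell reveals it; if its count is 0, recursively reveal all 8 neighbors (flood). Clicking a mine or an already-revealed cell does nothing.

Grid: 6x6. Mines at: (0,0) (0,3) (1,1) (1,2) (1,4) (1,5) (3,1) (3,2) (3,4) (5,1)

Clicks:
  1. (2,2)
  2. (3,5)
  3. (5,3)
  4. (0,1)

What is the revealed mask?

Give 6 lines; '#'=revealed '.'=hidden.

Answer: .#....
......
..#...
.....#
..####
..####

Derivation:
Click 1 (2,2) count=4: revealed 1 new [(2,2)] -> total=1
Click 2 (3,5) count=1: revealed 1 new [(3,5)] -> total=2
Click 3 (5,3) count=0: revealed 8 new [(4,2) (4,3) (4,4) (4,5) (5,2) (5,3) (5,4) (5,5)] -> total=10
Click 4 (0,1) count=3: revealed 1 new [(0,1)] -> total=11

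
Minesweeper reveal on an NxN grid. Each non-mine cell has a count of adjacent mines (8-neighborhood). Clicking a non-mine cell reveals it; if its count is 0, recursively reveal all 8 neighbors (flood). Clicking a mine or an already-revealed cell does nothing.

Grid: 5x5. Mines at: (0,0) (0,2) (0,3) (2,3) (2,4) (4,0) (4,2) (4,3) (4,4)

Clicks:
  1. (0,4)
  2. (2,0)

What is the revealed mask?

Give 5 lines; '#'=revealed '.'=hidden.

Click 1 (0,4) count=1: revealed 1 new [(0,4)] -> total=1
Click 2 (2,0) count=0: revealed 9 new [(1,0) (1,1) (1,2) (2,0) (2,1) (2,2) (3,0) (3,1) (3,2)] -> total=10

Answer: ....#
###..
###..
###..
.....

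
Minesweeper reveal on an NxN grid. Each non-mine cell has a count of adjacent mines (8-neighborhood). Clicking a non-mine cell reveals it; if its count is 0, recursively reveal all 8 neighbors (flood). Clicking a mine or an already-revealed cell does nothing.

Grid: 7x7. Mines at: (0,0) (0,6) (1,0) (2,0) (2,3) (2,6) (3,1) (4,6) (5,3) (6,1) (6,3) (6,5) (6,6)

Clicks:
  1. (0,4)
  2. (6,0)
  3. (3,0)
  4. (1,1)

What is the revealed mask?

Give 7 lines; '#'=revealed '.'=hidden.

Answer: .#####.
.#####.
.......
#......
.......
.......
#......

Derivation:
Click 1 (0,4) count=0: revealed 10 new [(0,1) (0,2) (0,3) (0,4) (0,5) (1,1) (1,2) (1,3) (1,4) (1,5)] -> total=10
Click 2 (6,0) count=1: revealed 1 new [(6,0)] -> total=11
Click 3 (3,0) count=2: revealed 1 new [(3,0)] -> total=12
Click 4 (1,1) count=3: revealed 0 new [(none)] -> total=12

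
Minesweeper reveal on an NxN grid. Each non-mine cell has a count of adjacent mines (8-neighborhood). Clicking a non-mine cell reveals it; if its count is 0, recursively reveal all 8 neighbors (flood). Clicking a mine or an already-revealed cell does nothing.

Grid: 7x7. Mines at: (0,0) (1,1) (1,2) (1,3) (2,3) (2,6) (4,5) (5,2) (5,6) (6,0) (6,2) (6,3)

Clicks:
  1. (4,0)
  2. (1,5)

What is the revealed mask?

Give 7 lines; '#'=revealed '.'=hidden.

Answer: .......
.....#.
###....
###....
###....
##.....
.......

Derivation:
Click 1 (4,0) count=0: revealed 11 new [(2,0) (2,1) (2,2) (3,0) (3,1) (3,2) (4,0) (4,1) (4,2) (5,0) (5,1)] -> total=11
Click 2 (1,5) count=1: revealed 1 new [(1,5)] -> total=12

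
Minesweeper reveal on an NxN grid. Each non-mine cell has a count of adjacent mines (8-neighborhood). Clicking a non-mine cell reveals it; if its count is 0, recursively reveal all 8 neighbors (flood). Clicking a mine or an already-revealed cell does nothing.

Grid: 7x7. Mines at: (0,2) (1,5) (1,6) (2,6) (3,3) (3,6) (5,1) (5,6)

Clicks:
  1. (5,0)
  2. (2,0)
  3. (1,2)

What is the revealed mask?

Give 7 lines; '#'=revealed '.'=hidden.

Answer: ##.....
###....
###....
###....
###....
#......
.......

Derivation:
Click 1 (5,0) count=1: revealed 1 new [(5,0)] -> total=1
Click 2 (2,0) count=0: revealed 14 new [(0,0) (0,1) (1,0) (1,1) (1,2) (2,0) (2,1) (2,2) (3,0) (3,1) (3,2) (4,0) (4,1) (4,2)] -> total=15
Click 3 (1,2) count=1: revealed 0 new [(none)] -> total=15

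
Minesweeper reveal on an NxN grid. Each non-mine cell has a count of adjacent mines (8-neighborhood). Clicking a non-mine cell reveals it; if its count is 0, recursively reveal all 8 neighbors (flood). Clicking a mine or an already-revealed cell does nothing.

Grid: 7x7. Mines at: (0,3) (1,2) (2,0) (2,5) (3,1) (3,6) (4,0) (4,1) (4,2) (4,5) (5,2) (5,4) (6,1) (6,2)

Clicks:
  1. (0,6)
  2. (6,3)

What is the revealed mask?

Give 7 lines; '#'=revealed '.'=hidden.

Click 1 (0,6) count=0: revealed 6 new [(0,4) (0,5) (0,6) (1,4) (1,5) (1,6)] -> total=6
Click 2 (6,3) count=3: revealed 1 new [(6,3)] -> total=7

Answer: ....###
....###
.......
.......
.......
.......
...#...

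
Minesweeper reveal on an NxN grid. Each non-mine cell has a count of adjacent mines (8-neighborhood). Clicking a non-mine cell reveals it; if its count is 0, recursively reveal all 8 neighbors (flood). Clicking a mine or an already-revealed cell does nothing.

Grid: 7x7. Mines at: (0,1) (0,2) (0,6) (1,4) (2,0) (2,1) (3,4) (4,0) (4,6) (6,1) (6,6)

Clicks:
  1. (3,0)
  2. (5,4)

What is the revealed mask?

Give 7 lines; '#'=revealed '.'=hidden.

Click 1 (3,0) count=3: revealed 1 new [(3,0)] -> total=1
Click 2 (5,4) count=0: revealed 17 new [(3,1) (3,2) (3,3) (4,1) (4,2) (4,3) (4,4) (4,5) (5,1) (5,2) (5,3) (5,4) (5,5) (6,2) (6,3) (6,4) (6,5)] -> total=18

Answer: .......
.......
.......
####...
.#####.
.#####.
..####.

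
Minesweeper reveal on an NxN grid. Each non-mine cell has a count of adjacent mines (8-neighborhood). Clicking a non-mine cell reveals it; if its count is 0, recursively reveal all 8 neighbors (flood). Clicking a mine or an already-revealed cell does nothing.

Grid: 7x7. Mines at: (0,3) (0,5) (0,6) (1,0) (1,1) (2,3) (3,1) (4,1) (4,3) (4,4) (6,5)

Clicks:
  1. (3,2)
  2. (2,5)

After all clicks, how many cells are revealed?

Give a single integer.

Answer: 14

Derivation:
Click 1 (3,2) count=4: revealed 1 new [(3,2)] -> total=1
Click 2 (2,5) count=0: revealed 13 new [(1,4) (1,5) (1,6) (2,4) (2,5) (2,6) (3,4) (3,5) (3,6) (4,5) (4,6) (5,5) (5,6)] -> total=14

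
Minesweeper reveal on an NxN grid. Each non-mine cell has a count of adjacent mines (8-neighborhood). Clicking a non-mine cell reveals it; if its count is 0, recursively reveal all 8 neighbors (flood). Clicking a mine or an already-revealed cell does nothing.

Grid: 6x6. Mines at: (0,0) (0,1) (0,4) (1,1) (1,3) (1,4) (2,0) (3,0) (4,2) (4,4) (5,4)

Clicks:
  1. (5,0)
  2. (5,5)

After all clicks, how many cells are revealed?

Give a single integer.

Click 1 (5,0) count=0: revealed 4 new [(4,0) (4,1) (5,0) (5,1)] -> total=4
Click 2 (5,5) count=2: revealed 1 new [(5,5)] -> total=5

Answer: 5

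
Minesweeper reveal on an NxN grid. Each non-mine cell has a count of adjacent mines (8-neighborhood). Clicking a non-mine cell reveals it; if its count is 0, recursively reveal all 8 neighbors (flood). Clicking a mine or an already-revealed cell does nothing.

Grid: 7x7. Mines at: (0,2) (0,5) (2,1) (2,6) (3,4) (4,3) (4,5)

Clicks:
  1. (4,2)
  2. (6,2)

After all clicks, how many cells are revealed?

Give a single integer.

Answer: 20

Derivation:
Click 1 (4,2) count=1: revealed 1 new [(4,2)] -> total=1
Click 2 (6,2) count=0: revealed 19 new [(3,0) (3,1) (3,2) (4,0) (4,1) (5,0) (5,1) (5,2) (5,3) (5,4) (5,5) (5,6) (6,0) (6,1) (6,2) (6,3) (6,4) (6,5) (6,6)] -> total=20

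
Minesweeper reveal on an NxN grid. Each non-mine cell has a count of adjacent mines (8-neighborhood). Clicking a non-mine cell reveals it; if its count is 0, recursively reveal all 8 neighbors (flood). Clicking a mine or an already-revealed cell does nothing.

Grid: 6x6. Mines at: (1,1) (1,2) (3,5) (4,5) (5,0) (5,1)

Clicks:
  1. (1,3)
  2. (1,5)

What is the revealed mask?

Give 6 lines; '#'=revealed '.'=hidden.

Answer: ...###
...###
...###
......
......
......

Derivation:
Click 1 (1,3) count=1: revealed 1 new [(1,3)] -> total=1
Click 2 (1,5) count=0: revealed 8 new [(0,3) (0,4) (0,5) (1,4) (1,5) (2,3) (2,4) (2,5)] -> total=9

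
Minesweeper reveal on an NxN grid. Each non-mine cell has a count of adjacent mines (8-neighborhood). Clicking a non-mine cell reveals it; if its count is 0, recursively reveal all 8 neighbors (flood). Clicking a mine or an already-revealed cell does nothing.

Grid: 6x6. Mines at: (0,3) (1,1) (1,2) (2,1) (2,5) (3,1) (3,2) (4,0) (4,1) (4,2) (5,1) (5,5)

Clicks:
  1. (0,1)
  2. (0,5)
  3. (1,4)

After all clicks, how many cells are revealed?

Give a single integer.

Answer: 5

Derivation:
Click 1 (0,1) count=2: revealed 1 new [(0,1)] -> total=1
Click 2 (0,5) count=0: revealed 4 new [(0,4) (0,5) (1,4) (1,5)] -> total=5
Click 3 (1,4) count=2: revealed 0 new [(none)] -> total=5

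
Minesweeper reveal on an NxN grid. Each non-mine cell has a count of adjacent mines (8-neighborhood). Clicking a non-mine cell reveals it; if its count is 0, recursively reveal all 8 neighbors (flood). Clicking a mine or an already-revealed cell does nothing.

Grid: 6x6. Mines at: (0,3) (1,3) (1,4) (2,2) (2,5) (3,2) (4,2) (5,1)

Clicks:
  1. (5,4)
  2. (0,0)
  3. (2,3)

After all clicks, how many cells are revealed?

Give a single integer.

Answer: 22

Derivation:
Click 1 (5,4) count=0: revealed 9 new [(3,3) (3,4) (3,5) (4,3) (4,4) (4,5) (5,3) (5,4) (5,5)] -> total=9
Click 2 (0,0) count=0: revealed 12 new [(0,0) (0,1) (0,2) (1,0) (1,1) (1,2) (2,0) (2,1) (3,0) (3,1) (4,0) (4,1)] -> total=21
Click 3 (2,3) count=4: revealed 1 new [(2,3)] -> total=22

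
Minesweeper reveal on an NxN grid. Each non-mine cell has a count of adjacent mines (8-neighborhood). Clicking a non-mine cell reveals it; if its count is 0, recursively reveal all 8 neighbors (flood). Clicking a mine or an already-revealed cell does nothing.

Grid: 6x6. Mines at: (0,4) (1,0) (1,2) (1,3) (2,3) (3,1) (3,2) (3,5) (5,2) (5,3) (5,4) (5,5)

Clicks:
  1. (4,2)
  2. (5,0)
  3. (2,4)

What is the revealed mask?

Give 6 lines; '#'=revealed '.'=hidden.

Answer: ......
......
....#.
......
###...
##....

Derivation:
Click 1 (4,2) count=4: revealed 1 new [(4,2)] -> total=1
Click 2 (5,0) count=0: revealed 4 new [(4,0) (4,1) (5,0) (5,1)] -> total=5
Click 3 (2,4) count=3: revealed 1 new [(2,4)] -> total=6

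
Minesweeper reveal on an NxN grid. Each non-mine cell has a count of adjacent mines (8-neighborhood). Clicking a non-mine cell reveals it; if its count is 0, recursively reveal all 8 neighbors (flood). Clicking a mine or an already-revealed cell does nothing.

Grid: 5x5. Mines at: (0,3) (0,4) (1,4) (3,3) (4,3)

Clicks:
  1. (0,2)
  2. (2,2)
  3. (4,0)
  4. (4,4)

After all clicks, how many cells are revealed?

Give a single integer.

Answer: 16

Derivation:
Click 1 (0,2) count=1: revealed 1 new [(0,2)] -> total=1
Click 2 (2,2) count=1: revealed 1 new [(2,2)] -> total=2
Click 3 (4,0) count=0: revealed 13 new [(0,0) (0,1) (1,0) (1,1) (1,2) (2,0) (2,1) (3,0) (3,1) (3,2) (4,0) (4,1) (4,2)] -> total=15
Click 4 (4,4) count=2: revealed 1 new [(4,4)] -> total=16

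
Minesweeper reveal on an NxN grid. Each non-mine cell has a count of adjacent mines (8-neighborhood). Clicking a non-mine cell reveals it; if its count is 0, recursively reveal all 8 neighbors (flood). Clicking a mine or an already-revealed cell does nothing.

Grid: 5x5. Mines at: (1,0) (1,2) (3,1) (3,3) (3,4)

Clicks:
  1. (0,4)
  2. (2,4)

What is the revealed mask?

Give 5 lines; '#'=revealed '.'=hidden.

Answer: ...##
...##
...##
.....
.....

Derivation:
Click 1 (0,4) count=0: revealed 6 new [(0,3) (0,4) (1,3) (1,4) (2,3) (2,4)] -> total=6
Click 2 (2,4) count=2: revealed 0 new [(none)] -> total=6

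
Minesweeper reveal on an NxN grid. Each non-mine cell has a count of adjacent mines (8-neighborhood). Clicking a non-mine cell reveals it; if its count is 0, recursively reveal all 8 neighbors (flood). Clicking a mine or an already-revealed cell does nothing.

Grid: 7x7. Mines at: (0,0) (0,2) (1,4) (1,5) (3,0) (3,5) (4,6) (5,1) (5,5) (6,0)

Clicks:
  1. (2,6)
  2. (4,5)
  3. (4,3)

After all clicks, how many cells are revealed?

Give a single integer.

Answer: 23

Derivation:
Click 1 (2,6) count=2: revealed 1 new [(2,6)] -> total=1
Click 2 (4,5) count=3: revealed 1 new [(4,5)] -> total=2
Click 3 (4,3) count=0: revealed 21 new [(1,1) (1,2) (1,3) (2,1) (2,2) (2,3) (2,4) (3,1) (3,2) (3,3) (3,4) (4,1) (4,2) (4,3) (4,4) (5,2) (5,3) (5,4) (6,2) (6,3) (6,4)] -> total=23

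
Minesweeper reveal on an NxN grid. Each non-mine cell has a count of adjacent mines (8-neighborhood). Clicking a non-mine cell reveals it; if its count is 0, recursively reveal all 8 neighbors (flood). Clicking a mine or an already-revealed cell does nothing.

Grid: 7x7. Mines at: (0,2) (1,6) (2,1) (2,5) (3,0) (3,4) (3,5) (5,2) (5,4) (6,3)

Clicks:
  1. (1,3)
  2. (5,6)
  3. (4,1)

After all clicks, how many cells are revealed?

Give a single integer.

Click 1 (1,3) count=1: revealed 1 new [(1,3)] -> total=1
Click 2 (5,6) count=0: revealed 6 new [(4,5) (4,6) (5,5) (5,6) (6,5) (6,6)] -> total=7
Click 3 (4,1) count=2: revealed 1 new [(4,1)] -> total=8

Answer: 8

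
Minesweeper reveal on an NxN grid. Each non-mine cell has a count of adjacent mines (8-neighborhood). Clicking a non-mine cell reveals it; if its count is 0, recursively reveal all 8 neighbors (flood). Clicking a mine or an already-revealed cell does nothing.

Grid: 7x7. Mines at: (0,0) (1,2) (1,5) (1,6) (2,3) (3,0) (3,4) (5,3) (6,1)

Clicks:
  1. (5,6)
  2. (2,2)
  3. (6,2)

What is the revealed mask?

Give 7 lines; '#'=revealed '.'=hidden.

Click 1 (5,6) count=0: revealed 13 new [(2,5) (2,6) (3,5) (3,6) (4,4) (4,5) (4,6) (5,4) (5,5) (5,6) (6,4) (6,5) (6,6)] -> total=13
Click 2 (2,2) count=2: revealed 1 new [(2,2)] -> total=14
Click 3 (6,2) count=2: revealed 1 new [(6,2)] -> total=15

Answer: .......
.......
..#..##
.....##
....###
....###
..#.###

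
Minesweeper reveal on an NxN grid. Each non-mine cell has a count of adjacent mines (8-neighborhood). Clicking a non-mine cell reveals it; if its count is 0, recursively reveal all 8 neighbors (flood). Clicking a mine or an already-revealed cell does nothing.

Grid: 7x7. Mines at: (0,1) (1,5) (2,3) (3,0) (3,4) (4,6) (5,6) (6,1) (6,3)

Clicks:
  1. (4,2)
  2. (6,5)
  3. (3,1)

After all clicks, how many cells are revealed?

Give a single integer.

Answer: 10

Derivation:
Click 1 (4,2) count=0: revealed 9 new [(3,1) (3,2) (3,3) (4,1) (4,2) (4,3) (5,1) (5,2) (5,3)] -> total=9
Click 2 (6,5) count=1: revealed 1 new [(6,5)] -> total=10
Click 3 (3,1) count=1: revealed 0 new [(none)] -> total=10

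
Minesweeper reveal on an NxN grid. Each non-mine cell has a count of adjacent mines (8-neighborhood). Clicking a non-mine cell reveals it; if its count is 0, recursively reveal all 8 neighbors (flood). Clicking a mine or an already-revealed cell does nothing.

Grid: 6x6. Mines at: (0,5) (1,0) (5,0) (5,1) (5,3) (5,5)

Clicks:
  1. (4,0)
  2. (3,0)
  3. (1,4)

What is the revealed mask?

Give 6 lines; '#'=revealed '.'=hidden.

Click 1 (4,0) count=2: revealed 1 new [(4,0)] -> total=1
Click 2 (3,0) count=0: revealed 26 new [(0,1) (0,2) (0,3) (0,4) (1,1) (1,2) (1,3) (1,4) (1,5) (2,0) (2,1) (2,2) (2,3) (2,4) (2,5) (3,0) (3,1) (3,2) (3,3) (3,4) (3,5) (4,1) (4,2) (4,3) (4,4) (4,5)] -> total=27
Click 3 (1,4) count=1: revealed 0 new [(none)] -> total=27

Answer: .####.
.#####
######
######
######
......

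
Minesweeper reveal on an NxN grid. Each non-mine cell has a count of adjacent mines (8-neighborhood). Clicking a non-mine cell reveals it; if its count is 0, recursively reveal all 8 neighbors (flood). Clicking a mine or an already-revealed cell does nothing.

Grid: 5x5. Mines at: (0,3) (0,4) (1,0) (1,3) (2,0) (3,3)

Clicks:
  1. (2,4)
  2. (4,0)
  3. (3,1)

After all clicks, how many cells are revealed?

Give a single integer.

Click 1 (2,4) count=2: revealed 1 new [(2,4)] -> total=1
Click 2 (4,0) count=0: revealed 6 new [(3,0) (3,1) (3,2) (4,0) (4,1) (4,2)] -> total=7
Click 3 (3,1) count=1: revealed 0 new [(none)] -> total=7

Answer: 7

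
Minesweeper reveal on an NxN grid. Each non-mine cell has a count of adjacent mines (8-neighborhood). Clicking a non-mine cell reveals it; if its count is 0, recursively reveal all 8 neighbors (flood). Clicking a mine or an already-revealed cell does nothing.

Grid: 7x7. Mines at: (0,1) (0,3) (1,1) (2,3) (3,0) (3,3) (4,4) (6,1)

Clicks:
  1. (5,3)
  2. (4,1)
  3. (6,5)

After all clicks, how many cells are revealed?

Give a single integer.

Click 1 (5,3) count=1: revealed 1 new [(5,3)] -> total=1
Click 2 (4,1) count=1: revealed 1 new [(4,1)] -> total=2
Click 3 (6,5) count=0: revealed 23 new [(0,4) (0,5) (0,6) (1,4) (1,5) (1,6) (2,4) (2,5) (2,6) (3,4) (3,5) (3,6) (4,5) (4,6) (5,2) (5,4) (5,5) (5,6) (6,2) (6,3) (6,4) (6,5) (6,6)] -> total=25

Answer: 25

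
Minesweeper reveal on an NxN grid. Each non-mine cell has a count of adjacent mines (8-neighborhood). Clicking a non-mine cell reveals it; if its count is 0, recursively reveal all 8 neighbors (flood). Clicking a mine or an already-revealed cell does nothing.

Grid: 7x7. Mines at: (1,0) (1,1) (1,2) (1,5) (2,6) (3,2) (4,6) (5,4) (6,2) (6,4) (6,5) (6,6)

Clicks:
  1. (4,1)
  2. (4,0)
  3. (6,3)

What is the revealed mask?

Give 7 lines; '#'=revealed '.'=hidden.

Click 1 (4,1) count=1: revealed 1 new [(4,1)] -> total=1
Click 2 (4,0) count=0: revealed 9 new [(2,0) (2,1) (3,0) (3,1) (4,0) (5,0) (5,1) (6,0) (6,1)] -> total=10
Click 3 (6,3) count=3: revealed 1 new [(6,3)] -> total=11

Answer: .......
.......
##.....
##.....
##.....
##.....
##.#...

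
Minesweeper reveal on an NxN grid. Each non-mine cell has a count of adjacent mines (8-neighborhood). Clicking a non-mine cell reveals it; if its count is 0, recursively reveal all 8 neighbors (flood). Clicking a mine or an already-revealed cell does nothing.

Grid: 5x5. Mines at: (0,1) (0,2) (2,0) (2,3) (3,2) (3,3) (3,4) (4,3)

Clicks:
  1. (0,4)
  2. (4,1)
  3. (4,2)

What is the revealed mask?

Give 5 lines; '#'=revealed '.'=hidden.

Click 1 (0,4) count=0: revealed 4 new [(0,3) (0,4) (1,3) (1,4)] -> total=4
Click 2 (4,1) count=1: revealed 1 new [(4,1)] -> total=5
Click 3 (4,2) count=3: revealed 1 new [(4,2)] -> total=6

Answer: ...##
...##
.....
.....
.##..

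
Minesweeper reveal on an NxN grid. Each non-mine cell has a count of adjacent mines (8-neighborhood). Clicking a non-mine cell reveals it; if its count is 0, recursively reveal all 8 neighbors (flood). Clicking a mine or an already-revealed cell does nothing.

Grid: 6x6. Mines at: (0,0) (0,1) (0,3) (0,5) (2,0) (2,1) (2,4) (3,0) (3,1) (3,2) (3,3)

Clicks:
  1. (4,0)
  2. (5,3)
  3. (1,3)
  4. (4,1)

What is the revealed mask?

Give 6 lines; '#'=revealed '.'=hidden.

Answer: ......
...#..
......
....##
######
######

Derivation:
Click 1 (4,0) count=2: revealed 1 new [(4,0)] -> total=1
Click 2 (5,3) count=0: revealed 13 new [(3,4) (3,5) (4,1) (4,2) (4,3) (4,4) (4,5) (5,0) (5,1) (5,2) (5,3) (5,4) (5,5)] -> total=14
Click 3 (1,3) count=2: revealed 1 new [(1,3)] -> total=15
Click 4 (4,1) count=3: revealed 0 new [(none)] -> total=15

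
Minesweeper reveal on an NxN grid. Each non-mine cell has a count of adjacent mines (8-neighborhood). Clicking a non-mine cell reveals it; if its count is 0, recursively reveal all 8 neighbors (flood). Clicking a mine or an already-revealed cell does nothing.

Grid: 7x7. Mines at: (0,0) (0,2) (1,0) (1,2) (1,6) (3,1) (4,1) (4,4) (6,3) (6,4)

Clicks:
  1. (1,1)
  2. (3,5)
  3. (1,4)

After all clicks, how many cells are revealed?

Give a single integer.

Answer: 13

Derivation:
Click 1 (1,1) count=4: revealed 1 new [(1,1)] -> total=1
Click 2 (3,5) count=1: revealed 1 new [(3,5)] -> total=2
Click 3 (1,4) count=0: revealed 11 new [(0,3) (0,4) (0,5) (1,3) (1,4) (1,5) (2,3) (2,4) (2,5) (3,3) (3,4)] -> total=13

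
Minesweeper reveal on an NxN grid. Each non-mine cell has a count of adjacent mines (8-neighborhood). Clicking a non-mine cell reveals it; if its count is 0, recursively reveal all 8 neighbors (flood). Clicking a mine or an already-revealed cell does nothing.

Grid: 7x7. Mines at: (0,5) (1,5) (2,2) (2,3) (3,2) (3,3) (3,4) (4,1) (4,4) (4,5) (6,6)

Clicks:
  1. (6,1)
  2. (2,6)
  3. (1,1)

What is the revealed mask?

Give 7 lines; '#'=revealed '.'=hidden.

Click 1 (6,1) count=0: revealed 12 new [(5,0) (5,1) (5,2) (5,3) (5,4) (5,5) (6,0) (6,1) (6,2) (6,3) (6,4) (6,5)] -> total=12
Click 2 (2,6) count=1: revealed 1 new [(2,6)] -> total=13
Click 3 (1,1) count=1: revealed 1 new [(1,1)] -> total=14

Answer: .......
.#.....
......#
.......
.......
######.
######.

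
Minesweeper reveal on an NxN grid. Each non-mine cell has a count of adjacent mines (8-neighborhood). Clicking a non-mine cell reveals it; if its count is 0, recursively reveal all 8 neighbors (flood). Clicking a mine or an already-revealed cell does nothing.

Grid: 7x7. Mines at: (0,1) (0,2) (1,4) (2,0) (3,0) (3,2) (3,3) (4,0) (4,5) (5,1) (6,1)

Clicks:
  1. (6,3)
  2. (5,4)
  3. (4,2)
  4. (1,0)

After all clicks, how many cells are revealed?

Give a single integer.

Answer: 14

Derivation:
Click 1 (6,3) count=0: revealed 13 new [(4,2) (4,3) (4,4) (5,2) (5,3) (5,4) (5,5) (5,6) (6,2) (6,3) (6,4) (6,5) (6,6)] -> total=13
Click 2 (5,4) count=1: revealed 0 new [(none)] -> total=13
Click 3 (4,2) count=3: revealed 0 new [(none)] -> total=13
Click 4 (1,0) count=2: revealed 1 new [(1,0)] -> total=14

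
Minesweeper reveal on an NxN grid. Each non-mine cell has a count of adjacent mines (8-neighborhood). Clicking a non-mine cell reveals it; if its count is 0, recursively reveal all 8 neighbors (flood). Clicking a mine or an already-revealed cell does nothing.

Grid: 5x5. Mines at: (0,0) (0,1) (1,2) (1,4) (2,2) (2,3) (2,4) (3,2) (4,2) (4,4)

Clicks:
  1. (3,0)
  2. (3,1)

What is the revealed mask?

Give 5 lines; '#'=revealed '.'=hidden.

Answer: .....
##...
##...
##...
##...

Derivation:
Click 1 (3,0) count=0: revealed 8 new [(1,0) (1,1) (2,0) (2,1) (3,0) (3,1) (4,0) (4,1)] -> total=8
Click 2 (3,1) count=3: revealed 0 new [(none)] -> total=8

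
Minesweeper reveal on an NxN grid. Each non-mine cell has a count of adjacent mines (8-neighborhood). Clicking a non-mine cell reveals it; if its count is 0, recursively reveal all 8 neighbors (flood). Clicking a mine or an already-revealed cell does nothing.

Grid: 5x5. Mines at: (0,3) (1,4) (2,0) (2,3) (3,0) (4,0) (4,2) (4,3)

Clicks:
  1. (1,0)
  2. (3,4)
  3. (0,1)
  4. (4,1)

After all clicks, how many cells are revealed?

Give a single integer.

Click 1 (1,0) count=1: revealed 1 new [(1,0)] -> total=1
Click 2 (3,4) count=2: revealed 1 new [(3,4)] -> total=2
Click 3 (0,1) count=0: revealed 5 new [(0,0) (0,1) (0,2) (1,1) (1,2)] -> total=7
Click 4 (4,1) count=3: revealed 1 new [(4,1)] -> total=8

Answer: 8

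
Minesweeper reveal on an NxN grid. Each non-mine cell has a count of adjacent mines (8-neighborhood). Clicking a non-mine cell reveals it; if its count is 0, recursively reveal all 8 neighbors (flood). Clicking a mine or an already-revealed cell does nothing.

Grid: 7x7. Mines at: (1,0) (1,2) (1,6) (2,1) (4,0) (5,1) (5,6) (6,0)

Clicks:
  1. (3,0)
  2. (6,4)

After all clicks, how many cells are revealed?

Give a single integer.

Answer: 30

Derivation:
Click 1 (3,0) count=2: revealed 1 new [(3,0)] -> total=1
Click 2 (6,4) count=0: revealed 29 new [(0,3) (0,4) (0,5) (1,3) (1,4) (1,5) (2,2) (2,3) (2,4) (2,5) (2,6) (3,2) (3,3) (3,4) (3,5) (3,6) (4,2) (4,3) (4,4) (4,5) (4,6) (5,2) (5,3) (5,4) (5,5) (6,2) (6,3) (6,4) (6,5)] -> total=30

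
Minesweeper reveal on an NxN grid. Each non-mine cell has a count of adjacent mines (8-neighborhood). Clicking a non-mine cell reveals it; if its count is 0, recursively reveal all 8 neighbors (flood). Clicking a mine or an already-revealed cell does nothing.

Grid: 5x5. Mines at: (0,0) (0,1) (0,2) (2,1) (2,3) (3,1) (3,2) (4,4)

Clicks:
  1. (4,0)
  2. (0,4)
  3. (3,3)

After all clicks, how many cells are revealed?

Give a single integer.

Click 1 (4,0) count=1: revealed 1 new [(4,0)] -> total=1
Click 2 (0,4) count=0: revealed 4 new [(0,3) (0,4) (1,3) (1,4)] -> total=5
Click 3 (3,3) count=3: revealed 1 new [(3,3)] -> total=6

Answer: 6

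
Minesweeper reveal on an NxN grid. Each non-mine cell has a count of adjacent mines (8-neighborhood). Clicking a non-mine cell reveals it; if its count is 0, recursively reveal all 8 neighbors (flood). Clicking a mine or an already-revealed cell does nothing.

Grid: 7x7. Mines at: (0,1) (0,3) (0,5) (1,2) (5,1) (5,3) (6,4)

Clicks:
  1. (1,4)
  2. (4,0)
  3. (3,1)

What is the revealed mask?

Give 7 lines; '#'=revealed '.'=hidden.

Click 1 (1,4) count=2: revealed 1 new [(1,4)] -> total=1
Click 2 (4,0) count=1: revealed 1 new [(4,0)] -> total=2
Click 3 (3,1) count=0: revealed 30 new [(1,0) (1,1) (1,3) (1,5) (1,6) (2,0) (2,1) (2,2) (2,3) (2,4) (2,5) (2,6) (3,0) (3,1) (3,2) (3,3) (3,4) (3,5) (3,6) (4,1) (4,2) (4,3) (4,4) (4,5) (4,6) (5,4) (5,5) (5,6) (6,5) (6,6)] -> total=32

Answer: .......
##.####
#######
#######
#######
....###
.....##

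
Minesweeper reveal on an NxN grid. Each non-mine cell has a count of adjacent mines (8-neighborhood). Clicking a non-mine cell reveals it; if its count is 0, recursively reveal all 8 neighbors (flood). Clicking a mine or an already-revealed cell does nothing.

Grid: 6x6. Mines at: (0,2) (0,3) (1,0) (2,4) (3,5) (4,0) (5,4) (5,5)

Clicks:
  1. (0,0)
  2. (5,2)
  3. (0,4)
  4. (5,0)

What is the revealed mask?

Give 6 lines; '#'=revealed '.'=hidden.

Answer: #...#.
.###..
.###..
.###..
.###..
####..

Derivation:
Click 1 (0,0) count=1: revealed 1 new [(0,0)] -> total=1
Click 2 (5,2) count=0: revealed 15 new [(1,1) (1,2) (1,3) (2,1) (2,2) (2,3) (3,1) (3,2) (3,3) (4,1) (4,2) (4,3) (5,1) (5,2) (5,3)] -> total=16
Click 3 (0,4) count=1: revealed 1 new [(0,4)] -> total=17
Click 4 (5,0) count=1: revealed 1 new [(5,0)] -> total=18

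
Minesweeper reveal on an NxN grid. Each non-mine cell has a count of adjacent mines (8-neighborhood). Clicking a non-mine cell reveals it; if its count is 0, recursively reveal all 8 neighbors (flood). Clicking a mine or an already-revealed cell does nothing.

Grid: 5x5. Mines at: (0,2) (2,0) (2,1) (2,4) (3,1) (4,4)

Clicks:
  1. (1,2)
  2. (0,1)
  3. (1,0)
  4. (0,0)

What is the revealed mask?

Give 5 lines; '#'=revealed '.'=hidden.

Answer: ##...
###..
.....
.....
.....

Derivation:
Click 1 (1,2) count=2: revealed 1 new [(1,2)] -> total=1
Click 2 (0,1) count=1: revealed 1 new [(0,1)] -> total=2
Click 3 (1,0) count=2: revealed 1 new [(1,0)] -> total=3
Click 4 (0,0) count=0: revealed 2 new [(0,0) (1,1)] -> total=5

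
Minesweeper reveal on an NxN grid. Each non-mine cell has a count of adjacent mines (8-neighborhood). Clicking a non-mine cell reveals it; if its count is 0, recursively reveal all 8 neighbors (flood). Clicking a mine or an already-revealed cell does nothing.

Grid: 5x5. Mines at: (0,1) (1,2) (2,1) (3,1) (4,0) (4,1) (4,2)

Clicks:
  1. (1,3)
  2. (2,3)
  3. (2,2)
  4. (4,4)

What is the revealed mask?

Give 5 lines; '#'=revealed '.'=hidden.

Click 1 (1,3) count=1: revealed 1 new [(1,3)] -> total=1
Click 2 (2,3) count=1: revealed 1 new [(2,3)] -> total=2
Click 3 (2,2) count=3: revealed 1 new [(2,2)] -> total=3
Click 4 (4,4) count=0: revealed 8 new [(0,3) (0,4) (1,4) (2,4) (3,3) (3,4) (4,3) (4,4)] -> total=11

Answer: ...##
...##
..###
...##
...##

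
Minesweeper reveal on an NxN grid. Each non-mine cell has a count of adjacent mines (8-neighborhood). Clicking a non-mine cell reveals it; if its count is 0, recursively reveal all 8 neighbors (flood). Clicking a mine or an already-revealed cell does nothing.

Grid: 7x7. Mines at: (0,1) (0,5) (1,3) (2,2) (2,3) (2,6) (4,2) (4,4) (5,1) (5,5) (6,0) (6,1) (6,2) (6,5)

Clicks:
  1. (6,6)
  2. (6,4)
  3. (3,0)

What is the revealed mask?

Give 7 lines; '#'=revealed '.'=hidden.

Answer: .......
##.....
##.....
##.....
##.....
.......
....#.#

Derivation:
Click 1 (6,6) count=2: revealed 1 new [(6,6)] -> total=1
Click 2 (6,4) count=2: revealed 1 new [(6,4)] -> total=2
Click 3 (3,0) count=0: revealed 8 new [(1,0) (1,1) (2,0) (2,1) (3,0) (3,1) (4,0) (4,1)] -> total=10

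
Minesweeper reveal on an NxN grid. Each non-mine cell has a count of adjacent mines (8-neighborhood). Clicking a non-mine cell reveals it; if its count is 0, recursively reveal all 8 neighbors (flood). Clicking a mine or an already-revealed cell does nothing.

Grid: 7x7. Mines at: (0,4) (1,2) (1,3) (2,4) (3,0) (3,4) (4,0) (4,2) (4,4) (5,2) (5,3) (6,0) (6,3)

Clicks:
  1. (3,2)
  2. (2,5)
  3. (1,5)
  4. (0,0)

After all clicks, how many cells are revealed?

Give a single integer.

Click 1 (3,2) count=1: revealed 1 new [(3,2)] -> total=1
Click 2 (2,5) count=2: revealed 1 new [(2,5)] -> total=2
Click 3 (1,5) count=2: revealed 1 new [(1,5)] -> total=3
Click 4 (0,0) count=0: revealed 6 new [(0,0) (0,1) (1,0) (1,1) (2,0) (2,1)] -> total=9

Answer: 9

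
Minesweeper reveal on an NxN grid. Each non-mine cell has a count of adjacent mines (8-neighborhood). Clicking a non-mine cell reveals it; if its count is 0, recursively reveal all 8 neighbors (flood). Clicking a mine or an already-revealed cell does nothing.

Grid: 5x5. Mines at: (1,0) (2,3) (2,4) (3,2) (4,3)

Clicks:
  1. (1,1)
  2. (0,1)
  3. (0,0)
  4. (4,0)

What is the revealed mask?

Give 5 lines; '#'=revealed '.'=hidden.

Click 1 (1,1) count=1: revealed 1 new [(1,1)] -> total=1
Click 2 (0,1) count=1: revealed 1 new [(0,1)] -> total=2
Click 3 (0,0) count=1: revealed 1 new [(0,0)] -> total=3
Click 4 (4,0) count=0: revealed 6 new [(2,0) (2,1) (3,0) (3,1) (4,0) (4,1)] -> total=9

Answer: ##...
.#...
##...
##...
##...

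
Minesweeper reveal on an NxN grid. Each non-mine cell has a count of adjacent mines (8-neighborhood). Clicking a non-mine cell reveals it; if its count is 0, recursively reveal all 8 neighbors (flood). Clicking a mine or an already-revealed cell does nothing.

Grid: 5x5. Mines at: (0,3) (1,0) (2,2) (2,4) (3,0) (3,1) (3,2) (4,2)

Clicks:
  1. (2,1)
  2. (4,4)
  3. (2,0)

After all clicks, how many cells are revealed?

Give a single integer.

Click 1 (2,1) count=5: revealed 1 new [(2,1)] -> total=1
Click 2 (4,4) count=0: revealed 4 new [(3,3) (3,4) (4,3) (4,4)] -> total=5
Click 3 (2,0) count=3: revealed 1 new [(2,0)] -> total=6

Answer: 6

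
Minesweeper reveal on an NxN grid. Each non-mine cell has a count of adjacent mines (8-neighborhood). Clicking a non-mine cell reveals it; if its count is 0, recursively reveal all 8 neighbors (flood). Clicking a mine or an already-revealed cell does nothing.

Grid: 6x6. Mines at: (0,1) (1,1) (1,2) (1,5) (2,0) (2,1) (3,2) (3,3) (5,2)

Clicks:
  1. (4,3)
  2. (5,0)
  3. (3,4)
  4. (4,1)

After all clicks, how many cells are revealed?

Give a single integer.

Click 1 (4,3) count=3: revealed 1 new [(4,3)] -> total=1
Click 2 (5,0) count=0: revealed 6 new [(3,0) (3,1) (4,0) (4,1) (5,0) (5,1)] -> total=7
Click 3 (3,4) count=1: revealed 1 new [(3,4)] -> total=8
Click 4 (4,1) count=2: revealed 0 new [(none)] -> total=8

Answer: 8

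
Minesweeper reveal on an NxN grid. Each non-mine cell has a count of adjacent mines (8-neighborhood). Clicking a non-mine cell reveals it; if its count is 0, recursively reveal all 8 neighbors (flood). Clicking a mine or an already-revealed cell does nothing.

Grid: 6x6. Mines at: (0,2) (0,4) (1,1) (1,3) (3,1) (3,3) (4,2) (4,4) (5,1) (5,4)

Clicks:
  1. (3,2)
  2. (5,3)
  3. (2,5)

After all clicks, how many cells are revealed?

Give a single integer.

Answer: 8

Derivation:
Click 1 (3,2) count=3: revealed 1 new [(3,2)] -> total=1
Click 2 (5,3) count=3: revealed 1 new [(5,3)] -> total=2
Click 3 (2,5) count=0: revealed 6 new [(1,4) (1,5) (2,4) (2,5) (3,4) (3,5)] -> total=8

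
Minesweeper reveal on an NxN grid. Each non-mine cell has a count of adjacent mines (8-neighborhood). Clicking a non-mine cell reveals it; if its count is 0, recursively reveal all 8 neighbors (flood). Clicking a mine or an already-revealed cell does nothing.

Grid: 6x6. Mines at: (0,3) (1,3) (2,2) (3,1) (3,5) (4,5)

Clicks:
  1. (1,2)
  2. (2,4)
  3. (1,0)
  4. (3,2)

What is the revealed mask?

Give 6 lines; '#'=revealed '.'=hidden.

Answer: ###...
###...
##..#.
..#...
......
......

Derivation:
Click 1 (1,2) count=3: revealed 1 new [(1,2)] -> total=1
Click 2 (2,4) count=2: revealed 1 new [(2,4)] -> total=2
Click 3 (1,0) count=0: revealed 7 new [(0,0) (0,1) (0,2) (1,0) (1,1) (2,0) (2,1)] -> total=9
Click 4 (3,2) count=2: revealed 1 new [(3,2)] -> total=10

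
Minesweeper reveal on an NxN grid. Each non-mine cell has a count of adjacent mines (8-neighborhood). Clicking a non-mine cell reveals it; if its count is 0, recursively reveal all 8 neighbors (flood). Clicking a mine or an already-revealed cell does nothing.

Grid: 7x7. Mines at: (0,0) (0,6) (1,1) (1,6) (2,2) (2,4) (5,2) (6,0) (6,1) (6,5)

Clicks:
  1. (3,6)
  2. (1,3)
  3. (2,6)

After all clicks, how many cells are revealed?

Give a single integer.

Click 1 (3,6) count=0: revealed 14 new [(2,5) (2,6) (3,3) (3,4) (3,5) (3,6) (4,3) (4,4) (4,5) (4,6) (5,3) (5,4) (5,5) (5,6)] -> total=14
Click 2 (1,3) count=2: revealed 1 new [(1,3)] -> total=15
Click 3 (2,6) count=1: revealed 0 new [(none)] -> total=15

Answer: 15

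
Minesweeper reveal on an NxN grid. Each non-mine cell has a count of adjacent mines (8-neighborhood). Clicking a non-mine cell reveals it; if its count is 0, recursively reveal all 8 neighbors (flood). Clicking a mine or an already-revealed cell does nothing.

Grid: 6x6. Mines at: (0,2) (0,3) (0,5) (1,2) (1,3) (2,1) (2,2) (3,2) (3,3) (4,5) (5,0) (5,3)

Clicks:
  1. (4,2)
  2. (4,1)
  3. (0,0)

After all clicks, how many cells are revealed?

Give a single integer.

Click 1 (4,2) count=3: revealed 1 new [(4,2)] -> total=1
Click 2 (4,1) count=2: revealed 1 new [(4,1)] -> total=2
Click 3 (0,0) count=0: revealed 4 new [(0,0) (0,1) (1,0) (1,1)] -> total=6

Answer: 6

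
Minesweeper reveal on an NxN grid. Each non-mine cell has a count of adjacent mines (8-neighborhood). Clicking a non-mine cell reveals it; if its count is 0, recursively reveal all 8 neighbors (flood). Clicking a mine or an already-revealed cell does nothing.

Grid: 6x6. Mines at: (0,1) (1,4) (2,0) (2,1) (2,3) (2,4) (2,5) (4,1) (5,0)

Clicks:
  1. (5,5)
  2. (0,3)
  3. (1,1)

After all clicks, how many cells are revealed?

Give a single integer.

Click 1 (5,5) count=0: revealed 12 new [(3,2) (3,3) (3,4) (3,5) (4,2) (4,3) (4,4) (4,5) (5,2) (5,3) (5,4) (5,5)] -> total=12
Click 2 (0,3) count=1: revealed 1 new [(0,3)] -> total=13
Click 3 (1,1) count=3: revealed 1 new [(1,1)] -> total=14

Answer: 14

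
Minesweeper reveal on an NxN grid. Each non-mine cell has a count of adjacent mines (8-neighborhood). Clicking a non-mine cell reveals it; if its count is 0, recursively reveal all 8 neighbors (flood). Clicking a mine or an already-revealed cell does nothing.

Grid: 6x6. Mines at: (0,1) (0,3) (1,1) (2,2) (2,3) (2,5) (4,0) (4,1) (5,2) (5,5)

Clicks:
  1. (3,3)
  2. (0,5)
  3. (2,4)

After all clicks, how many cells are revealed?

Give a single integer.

Answer: 6

Derivation:
Click 1 (3,3) count=2: revealed 1 new [(3,3)] -> total=1
Click 2 (0,5) count=0: revealed 4 new [(0,4) (0,5) (1,4) (1,5)] -> total=5
Click 3 (2,4) count=2: revealed 1 new [(2,4)] -> total=6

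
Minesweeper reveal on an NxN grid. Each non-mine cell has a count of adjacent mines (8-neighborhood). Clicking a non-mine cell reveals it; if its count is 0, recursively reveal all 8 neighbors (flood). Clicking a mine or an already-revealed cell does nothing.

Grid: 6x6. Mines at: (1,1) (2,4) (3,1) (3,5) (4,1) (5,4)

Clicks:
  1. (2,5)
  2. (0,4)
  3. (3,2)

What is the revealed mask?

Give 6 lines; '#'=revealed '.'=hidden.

Answer: ..####
..####
.....#
..#...
......
......

Derivation:
Click 1 (2,5) count=2: revealed 1 new [(2,5)] -> total=1
Click 2 (0,4) count=0: revealed 8 new [(0,2) (0,3) (0,4) (0,5) (1,2) (1,3) (1,4) (1,5)] -> total=9
Click 3 (3,2) count=2: revealed 1 new [(3,2)] -> total=10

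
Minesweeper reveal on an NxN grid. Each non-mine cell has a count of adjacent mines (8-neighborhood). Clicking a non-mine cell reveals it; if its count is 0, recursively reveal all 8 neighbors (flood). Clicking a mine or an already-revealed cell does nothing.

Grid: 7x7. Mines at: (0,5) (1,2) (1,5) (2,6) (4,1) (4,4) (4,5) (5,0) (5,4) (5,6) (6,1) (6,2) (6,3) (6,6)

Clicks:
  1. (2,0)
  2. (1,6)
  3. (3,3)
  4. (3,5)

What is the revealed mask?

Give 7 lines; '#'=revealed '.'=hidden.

Click 1 (2,0) count=0: revealed 8 new [(0,0) (0,1) (1,0) (1,1) (2,0) (2,1) (3,0) (3,1)] -> total=8
Click 2 (1,6) count=3: revealed 1 new [(1,6)] -> total=9
Click 3 (3,3) count=1: revealed 1 new [(3,3)] -> total=10
Click 4 (3,5) count=3: revealed 1 new [(3,5)] -> total=11

Answer: ##.....
##....#
##.....
##.#.#.
.......
.......
.......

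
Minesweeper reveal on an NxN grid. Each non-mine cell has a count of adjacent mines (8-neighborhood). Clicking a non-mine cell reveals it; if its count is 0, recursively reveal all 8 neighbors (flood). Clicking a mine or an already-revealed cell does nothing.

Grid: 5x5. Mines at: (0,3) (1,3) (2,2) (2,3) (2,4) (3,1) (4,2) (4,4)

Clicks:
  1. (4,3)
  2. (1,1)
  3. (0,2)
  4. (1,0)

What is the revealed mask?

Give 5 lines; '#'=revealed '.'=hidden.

Click 1 (4,3) count=2: revealed 1 new [(4,3)] -> total=1
Click 2 (1,1) count=1: revealed 1 new [(1,1)] -> total=2
Click 3 (0,2) count=2: revealed 1 new [(0,2)] -> total=3
Click 4 (1,0) count=0: revealed 6 new [(0,0) (0,1) (1,0) (1,2) (2,0) (2,1)] -> total=9

Answer: ###..
###..
##...
.....
...#.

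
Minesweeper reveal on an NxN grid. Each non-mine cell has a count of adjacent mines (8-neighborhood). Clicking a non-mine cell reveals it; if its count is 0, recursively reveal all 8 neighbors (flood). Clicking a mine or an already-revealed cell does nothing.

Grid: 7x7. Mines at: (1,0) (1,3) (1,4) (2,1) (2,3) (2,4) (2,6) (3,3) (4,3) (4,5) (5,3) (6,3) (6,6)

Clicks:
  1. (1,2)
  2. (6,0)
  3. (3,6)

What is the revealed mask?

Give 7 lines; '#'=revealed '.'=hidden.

Answer: .......
..#....
.......
###...#
###....
###....
###....

Derivation:
Click 1 (1,2) count=3: revealed 1 new [(1,2)] -> total=1
Click 2 (6,0) count=0: revealed 12 new [(3,0) (3,1) (3,2) (4,0) (4,1) (4,2) (5,0) (5,1) (5,2) (6,0) (6,1) (6,2)] -> total=13
Click 3 (3,6) count=2: revealed 1 new [(3,6)] -> total=14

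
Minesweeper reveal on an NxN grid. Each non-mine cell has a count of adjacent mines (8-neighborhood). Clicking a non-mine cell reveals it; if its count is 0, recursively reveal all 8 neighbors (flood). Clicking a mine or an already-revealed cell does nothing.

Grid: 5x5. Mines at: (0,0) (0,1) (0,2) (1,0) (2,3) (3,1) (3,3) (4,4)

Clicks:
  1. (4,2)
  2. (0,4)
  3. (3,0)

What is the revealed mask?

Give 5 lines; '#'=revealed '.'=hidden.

Click 1 (4,2) count=2: revealed 1 new [(4,2)] -> total=1
Click 2 (0,4) count=0: revealed 4 new [(0,3) (0,4) (1,3) (1,4)] -> total=5
Click 3 (3,0) count=1: revealed 1 new [(3,0)] -> total=6

Answer: ...##
...##
.....
#....
..#..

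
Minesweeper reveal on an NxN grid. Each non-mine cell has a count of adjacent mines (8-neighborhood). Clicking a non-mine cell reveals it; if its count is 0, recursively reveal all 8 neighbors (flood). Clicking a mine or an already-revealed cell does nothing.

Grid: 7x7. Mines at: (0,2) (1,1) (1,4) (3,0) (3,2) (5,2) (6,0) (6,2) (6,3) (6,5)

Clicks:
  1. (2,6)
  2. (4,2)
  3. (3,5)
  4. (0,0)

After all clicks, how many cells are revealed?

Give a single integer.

Answer: 22

Derivation:
Click 1 (2,6) count=0: revealed 20 new [(0,5) (0,6) (1,5) (1,6) (2,3) (2,4) (2,5) (2,6) (3,3) (3,4) (3,5) (3,6) (4,3) (4,4) (4,5) (4,6) (5,3) (5,4) (5,5) (5,6)] -> total=20
Click 2 (4,2) count=2: revealed 1 new [(4,2)] -> total=21
Click 3 (3,5) count=0: revealed 0 new [(none)] -> total=21
Click 4 (0,0) count=1: revealed 1 new [(0,0)] -> total=22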